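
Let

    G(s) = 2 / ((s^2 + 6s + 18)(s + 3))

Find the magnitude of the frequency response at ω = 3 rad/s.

|G(j3)| ≈ 0.02342

Substitute s = j3: numerator = 2, denominator = -27 + j81.
|G(j3)| = |2| / |-27 + j81| = 2 / 85.381 ≈ 0.02342.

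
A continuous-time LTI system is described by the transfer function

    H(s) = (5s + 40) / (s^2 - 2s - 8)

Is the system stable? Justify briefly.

The denominator s^2 - 2s - 8 factors as (s + 2)(s - 4), giving poles at s = -2, 4.
Since the pole(s) at s = 4 lie in the right half-plane, the system is unstable.

unstable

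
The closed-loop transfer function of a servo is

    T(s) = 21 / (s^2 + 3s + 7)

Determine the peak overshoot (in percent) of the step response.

Comparing s^2 + 3s + 7 to s^2 + 2ζωₙs + ωₙ²: ωₙ = √7 ≈ 2.646 rad/s and ζ = 3/(2·√7) ≈ 0.5669.
%OS = 100·exp(−πζ/√(1−ζ²)) = 100·exp(−π·0.5669/√(1−0.5669²)) ≈ 11.5%.

%OS ≈ 11.5%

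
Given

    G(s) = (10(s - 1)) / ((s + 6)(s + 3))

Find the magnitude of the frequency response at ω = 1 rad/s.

|G(j1)| ≈ 0.7352

Substitute s = j1: numerator = -10 + j10, denominator = 17 + j9.
|G(j1)| = |-10 + j10| / |17 + j9| = 14.142 / 19.235 ≈ 0.7352.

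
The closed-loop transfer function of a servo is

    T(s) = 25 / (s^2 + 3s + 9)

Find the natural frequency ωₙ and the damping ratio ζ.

ωₙ = 3 rad/s, ζ = 0.5

Compare the denominator to the standard form s^2 + 2ζωₙs + ωₙ².
ωₙ² = 9, so ωₙ = 3 rad/s.
2ζωₙ = 3, so ζ = 3/(2·3) = 0.5.
With ζ = 0.5 the response is underdamped.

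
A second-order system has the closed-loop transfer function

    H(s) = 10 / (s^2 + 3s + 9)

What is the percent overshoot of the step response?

%OS ≈ 16.3%

Comparing s^2 + 3s + 9 to s^2 + 2ζωₙs + ωₙ²: ωₙ = 3 rad/s and ζ = 3/(2·3) = 0.5.
%OS = 100·exp(−πζ/√(1−ζ²)) = 100·exp(−π·0.5/√(1−0.5²)) ≈ 16.3%.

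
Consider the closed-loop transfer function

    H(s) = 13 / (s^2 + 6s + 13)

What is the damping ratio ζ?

ζ ≈ 0.8321

Compare the denominator to the standard form s^2 + 2ζωₙs + ωₙ².
ωₙ² = 13, so ωₙ = √13 ≈ 3.606 rad/s.
2ζωₙ = 6, so ζ = 6/(2·√13) ≈ 0.8321.
With ζ = 0.8321 the response is underdamped.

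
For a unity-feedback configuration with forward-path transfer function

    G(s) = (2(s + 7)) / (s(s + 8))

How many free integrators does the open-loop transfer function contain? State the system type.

Type 1

The denominator has 1 factor of s at the origin (free integrator), so this is a Type 1 system.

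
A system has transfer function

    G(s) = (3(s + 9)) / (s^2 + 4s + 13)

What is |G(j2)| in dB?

|G(j2)|_dB ≈ 7.22 dB

Substitute s = j2: numerator = 27 + j6, denominator = 9 + j8.
|G(j2)| = |27 + j6| / |9 + j8| = 27.659 / 12.042 ≈ 2.297.
In decibels: 20·log₁₀(2.297) ≈ 7.22 dB.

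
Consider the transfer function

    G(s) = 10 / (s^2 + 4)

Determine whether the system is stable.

marginally stable

The denominator s^2 + 4 factors as (s^2 + 4), giving poles at s = 2j, -2j.
Since the simple pole(s) at s = 2j, -2j lie on the jω-axis with none in the right half-plane, the system is marginally stable.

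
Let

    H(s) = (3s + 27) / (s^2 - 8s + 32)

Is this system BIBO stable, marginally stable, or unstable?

unstable

The denominator s^2 - 8s + 32 factors as (s^2 - 8s + 32), giving poles at s = 4 + 4j, 4 - 4j.
Since the pole(s) at s = 4 + 4j, 4 - 4j lie in the right half-plane, the system is unstable.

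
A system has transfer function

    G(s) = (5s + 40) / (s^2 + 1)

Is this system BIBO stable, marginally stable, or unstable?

marginally stable

The denominator s^2 + 1 factors as (s^2 + 1), giving poles at s = ±j.
Since the simple pole(s) at s = j, -j lie on the jω-axis with none in the right half-plane, the system is marginally stable.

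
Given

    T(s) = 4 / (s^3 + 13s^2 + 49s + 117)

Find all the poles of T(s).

s = -2 + 3j, -2 - 3j, -9

The poles are the roots of the denominator s^3 + 13s^2 + 49s + 117 = 0.
Trying s = -9: the polynomial evaluates to 0, so (s + 9) is a factor.
Dividing out leaves s^2 + 4s + 13 = 0.
The quadratic formula then gives s = -2 ± 3j.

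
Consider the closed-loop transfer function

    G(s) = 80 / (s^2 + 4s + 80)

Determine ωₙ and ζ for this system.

Compare the denominator to the standard form s^2 + 2ζωₙs + ωₙ².
ωₙ² = 80, so ωₙ = √80 ≈ 8.944 rad/s.
2ζωₙ = 4, so ζ = 4/(2·√80) ≈ 0.2236.

ωₙ ≈ 8.944 rad/s, ζ ≈ 0.2236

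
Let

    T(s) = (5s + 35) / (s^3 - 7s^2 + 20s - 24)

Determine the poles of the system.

The poles are the roots of the denominator s^3 - 7s^2 + 20s - 24 = 0.
Trying s = 3: the polynomial evaluates to 0, so (s - 3) is a factor.
Dividing out leaves s^2 - 4s + 8 = 0.
The quadratic formula then gives s = 2 ± 2j.

s = 2 ± 2j, 3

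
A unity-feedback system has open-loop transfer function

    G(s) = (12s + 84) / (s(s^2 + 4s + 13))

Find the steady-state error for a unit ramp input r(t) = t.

e_ss = 0.1548

G(s) has one pole at the origin.
This is a Type 1 system. Kv = lim_{s→0} s·G(s) = 84/13.
e_ss = 1/Kv = 1/(84/13) = 13/84 ≈ 0.1548.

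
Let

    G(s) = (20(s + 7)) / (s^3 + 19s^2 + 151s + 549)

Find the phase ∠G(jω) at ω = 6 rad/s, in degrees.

∠G(j6) ≈ -60.47°

At s = j6: numerator = 140 + j120, denominator = -135 + j690.
∠G = ∠num − ∠den = 40.601° − (101.07°) = -60.47°.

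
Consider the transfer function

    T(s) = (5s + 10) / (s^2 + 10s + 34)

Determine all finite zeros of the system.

s = -2

Set the numerator to zero: 5s + 10 = 0, i.e. 5·(s + 2) = 0.
So s = -2.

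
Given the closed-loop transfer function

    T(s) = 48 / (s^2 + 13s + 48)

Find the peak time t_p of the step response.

t_p ≈ 1.310 s

Comparing s^2 + 13s + 48 to s^2 + 2ζωₙs + ωₙ²: ωₙ = √48 ≈ 6.928 rad/s and ζ = 13/(2·√48) ≈ 0.9382.
ζωₙ = 13/2 = 6.5, so ω_d = ωₙ√(1−ζ²) = √(ωₙ² − (ζωₙ)²) = √(48 − 6.5²) = √5.75 ≈ 2.398 rad/s.
t_p = π/ω_d = π/2.398 ≈ 1.310 s.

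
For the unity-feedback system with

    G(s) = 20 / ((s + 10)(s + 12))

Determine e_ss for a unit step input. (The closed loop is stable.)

e_ss = 0.8571

G(s) has no poles at the origin.
This is a Type 0 system. Kp = lim_{s→0} G(s) = 20/120 = 1/6.
e_ss = 1/(1 + Kp) = 1/(1 + 1/6) = 6/7 ≈ 0.8571.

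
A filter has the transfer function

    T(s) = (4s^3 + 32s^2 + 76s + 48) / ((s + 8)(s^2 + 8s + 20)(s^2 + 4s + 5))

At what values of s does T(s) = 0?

s = -3, -1, -4

Set the numerator to zero: 4s^3 + 32s^2 + 76s + 48 = 0, i.e. 4·(s^3 + 8s^2 + 19s + 12) = 0.
Factoring: (s + 3)(s + 1)(s + 4) = 0.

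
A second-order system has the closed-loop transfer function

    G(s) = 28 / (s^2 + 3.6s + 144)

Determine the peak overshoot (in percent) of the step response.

Comparing s^2 + 3.6s + 144 to s^2 + 2ζωₙs + ωₙ²: ωₙ = 12 rad/s and ζ = 3.6/(2·12) = 0.15.
%OS = 100·exp(−πζ/√(1−ζ²)) = 100·exp(−π·0.15/√(1−0.15²)) ≈ 62.1%.

%OS ≈ 62.1%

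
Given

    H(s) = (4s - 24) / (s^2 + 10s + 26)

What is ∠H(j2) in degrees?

∠H(j2) ≈ 119.3°

At s = j2: numerator = -24 + j8, denominator = 22 + j20.
∠H = ∠num − ∠den = 161.57° − (42.274°) = 119.3°.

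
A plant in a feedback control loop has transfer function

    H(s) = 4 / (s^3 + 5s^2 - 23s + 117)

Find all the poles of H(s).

s = 2 ± 3j, -9

The poles are the roots of the denominator s^3 + 5s^2 - 23s + 117 = 0.
Trying s = -9: the polynomial evaluates to 0, so (s + 9) is a factor.
Dividing out leaves s^2 - 4s + 13 = 0.
The quadratic formula then gives s = 2 ± 3j.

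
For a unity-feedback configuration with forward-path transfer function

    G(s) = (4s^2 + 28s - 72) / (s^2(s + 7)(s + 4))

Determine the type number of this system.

Type 2

The denominator has 2 factors of s at the origin (free integrators), so this is a Type 2 system.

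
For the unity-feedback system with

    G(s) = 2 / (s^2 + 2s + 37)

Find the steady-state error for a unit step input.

G(s) has no poles at the origin.
This is a Type 0 system. Kp = lim_{s→0} G(s) = 2/37.
e_ss = 1/(1 + Kp) = 1/(1 + 2/37) = 37/39 ≈ 0.9487.

e_ss = 0.9487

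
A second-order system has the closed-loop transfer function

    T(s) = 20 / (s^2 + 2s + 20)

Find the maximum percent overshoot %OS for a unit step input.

Comparing s^2 + 2s + 20 to s^2 + 2ζωₙs + ωₙ²: ωₙ = √20 ≈ 4.472 rad/s and ζ = 2/(2·√20) ≈ 0.2236.
%OS = 100·exp(−πζ/√(1−ζ²)) = 100·exp(−π·0.2236/√(1−0.2236²)) ≈ 48.6%.

%OS ≈ 48.6%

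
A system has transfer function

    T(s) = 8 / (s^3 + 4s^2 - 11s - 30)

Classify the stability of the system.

unstable

The denominator s^3 + 4s^2 - 11s - 30 factors as (s + 2)(s + 5)(s - 3), giving poles at s = -2, -5, 3.
Since the pole(s) at s = 3 lie in the right half-plane, the system is unstable.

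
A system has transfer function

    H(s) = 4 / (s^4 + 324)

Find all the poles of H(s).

s = 3 ± 3j, -3 ± 3j

The poles are the roots of the denominator s^4 + 324 = 0.
No real roots exist; factor into two real quadratics: (s^2 - 6s + 18)(s^2 + 6s + 18) = 0.
Each quadratic gives a conjugate pair via the quadratic formula.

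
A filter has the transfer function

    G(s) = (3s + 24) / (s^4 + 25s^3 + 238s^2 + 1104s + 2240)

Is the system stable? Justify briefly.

The denominator s^4 + 25s^3 + 238s^2 + 1104s + 2240 factors as (s^2 + 8s + 32)(s + 10)(s + 7), giving poles at s = -4 ± 4j, -10, -7.
Since all poles lie strictly in the left half-plane, the system is stable.

stable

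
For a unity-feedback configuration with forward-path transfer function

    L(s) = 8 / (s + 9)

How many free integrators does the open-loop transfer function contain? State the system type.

Type 0

The denominator has no factor of s at the origin — no free integrator — so this is a Type 0 system.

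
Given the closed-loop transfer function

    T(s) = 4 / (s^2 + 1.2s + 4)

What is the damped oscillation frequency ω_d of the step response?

Comparing s^2 + 1.2s + 4 to s^2 + 2ζωₙs + ωₙ²: ωₙ = 2 rad/s and ζ = 1.2/(2·2) = 0.3.
ζωₙ = 1.2/2 = 0.6, so ω_d = ωₙ√(1−ζ²) = √(ωₙ² − (ζωₙ)²) = √(4 − 0.6²) = √3.64 ≈ 1.908 rad/s.

ω_d ≈ 1.908 rad/s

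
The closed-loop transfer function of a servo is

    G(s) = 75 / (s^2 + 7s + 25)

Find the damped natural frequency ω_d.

Comparing s^2 + 7s + 25 to s^2 + 2ζωₙs + ωₙ²: ωₙ = 5 rad/s and ζ = 7/(2·5) = 0.7.
ζωₙ = 7/2 = 3.5, so ω_d = ωₙ√(1−ζ²) = √(ωₙ² − (ζωₙ)²) = √(25 − 3.5²) = √12.75 ≈ 3.571 rad/s.

ω_d ≈ 3.571 rad/s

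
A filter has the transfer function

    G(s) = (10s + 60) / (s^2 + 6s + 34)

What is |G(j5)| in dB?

Substitute s = j5: numerator = 60 + j50, denominator = 9 + j30.
|G(j5)| = |60 + j50| / |9 + j30| = 78.102 / 31.321 ≈ 2.494.
In decibels: 20·log₁₀(2.494) ≈ 7.94 dB.

|G(j5)|_dB ≈ 7.94 dB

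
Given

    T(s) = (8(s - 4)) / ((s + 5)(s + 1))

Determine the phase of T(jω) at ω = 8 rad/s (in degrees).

∠T(j8) ≈ -24.30°

At s = j8: numerator = -32 + j64, denominator = -59 + j48.
∠T = ∠num − ∠den = 116.57° − (140.87°) = -24.30°.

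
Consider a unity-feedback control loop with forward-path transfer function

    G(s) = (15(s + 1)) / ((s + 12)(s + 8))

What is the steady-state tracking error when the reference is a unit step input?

e_ss = 0.8649

G(s) has no poles at the origin.
This is a Type 0 system. Kp = lim_{s→0} G(s) = 15/96 = 5/32.
e_ss = 1/(1 + Kp) = 1/(1 + 5/32) = 32/37 ≈ 0.8649.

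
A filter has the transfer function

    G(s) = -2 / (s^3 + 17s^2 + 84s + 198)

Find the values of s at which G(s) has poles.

s = -3 ± 3j, -11

The poles are the roots of the denominator s^3 + 17s^2 + 84s + 198 = 0.
Trying s = -11: the polynomial evaluates to 0, so (s + 11) is a factor.
Dividing out leaves s^2 + 6s + 18 = 0.
The quadratic formula then gives s = -3 ± 3j.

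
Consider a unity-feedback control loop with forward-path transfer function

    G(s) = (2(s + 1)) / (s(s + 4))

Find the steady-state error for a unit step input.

G(s) has one pole at the origin.
This is a Type 1 system; for a step input the steady-state error is zero.

e_ss = 0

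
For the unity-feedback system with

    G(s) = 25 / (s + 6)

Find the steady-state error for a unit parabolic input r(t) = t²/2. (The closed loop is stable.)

G(s) has no poles at the origin.
This is a Type 0 system; Ka = lim_{s→0} s^2·G(s) = 0, so the steady-state error for a parabola input is infinite.

e_ss = ∞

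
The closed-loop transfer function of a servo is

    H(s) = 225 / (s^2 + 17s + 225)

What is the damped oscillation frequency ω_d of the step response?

Comparing s^2 + 17s + 225 to s^2 + 2ζωₙs + ωₙ²: ωₙ = 15 rad/s and ζ = 17/(2·15) ≈ 0.5667.
ζωₙ = 17/2 = 8.5, so ω_d = ωₙ√(1−ζ²) = √(ωₙ² − (ζωₙ)²) = √(225 − 8.5²) = √152.75 ≈ 12.36 rad/s.

ω_d ≈ 12.36 rad/s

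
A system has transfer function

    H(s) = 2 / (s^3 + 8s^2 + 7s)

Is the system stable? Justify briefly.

marginally stable

The denominator s^3 + 8s^2 + 7s factors as s(s + 1)(s + 7), giving poles at s = 0, -1, -7.
Since the simple pole(s) at s = 0 lie on the jω-axis with none in the right half-plane, the system is marginally stable.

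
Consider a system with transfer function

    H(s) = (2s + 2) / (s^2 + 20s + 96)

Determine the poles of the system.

s = -12, -8

The poles are the roots of the denominator s^2 + 20s + 96 = 0.
Factoring: (s + 12)(s + 8) = 0, so s = -12 and s = -8.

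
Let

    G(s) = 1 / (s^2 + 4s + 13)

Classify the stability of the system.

stable

The poles can be read from the denominator factors: s = -2 ± 3j.
Since all poles lie strictly in the left half-plane, the system is stable.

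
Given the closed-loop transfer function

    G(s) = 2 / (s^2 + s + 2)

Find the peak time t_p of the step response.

Comparing s^2 + s + 2 to s^2 + 2ζωₙs + ωₙ²: ωₙ = √2 ≈ 1.414 rad/s and ζ = 1/(2·√2) ≈ 0.3536.
ζωₙ = 1/2 = 0.5, so ω_d = ωₙ√(1−ζ²) = √(ωₙ² − (ζωₙ)²) = √(2 − 0.5²) = √1.75 ≈ 1.323 rad/s.
t_p = π/ω_d = π/1.323 ≈ 2.375 s.

t_p ≈ 2.375 s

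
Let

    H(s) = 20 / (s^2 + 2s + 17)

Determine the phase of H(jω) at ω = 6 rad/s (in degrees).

At s = j6: numerator = 20, denominator = -19 + j12.
∠H = ∠num − ∠den = 0° − (147.72°) = -147.7°.

∠H(j6) ≈ -147.7°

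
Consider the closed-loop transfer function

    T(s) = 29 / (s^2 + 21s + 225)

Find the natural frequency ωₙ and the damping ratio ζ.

ωₙ = 15 rad/s, ζ = 0.7

Compare the denominator to the standard form s^2 + 2ζωₙs + ωₙ².
ωₙ² = 225, so ωₙ = 15 rad/s.
2ζωₙ = 21, so ζ = 21/(2·15) = 0.7.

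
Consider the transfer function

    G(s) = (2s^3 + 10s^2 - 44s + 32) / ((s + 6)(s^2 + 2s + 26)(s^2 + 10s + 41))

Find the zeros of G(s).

Set the numerator to zero: 2s^3 + 10s^2 - 44s + 32 = 0, i.e. 2·(s^3 + 5s^2 - 22s + 16) = 0.
Factoring: (s - 1)(s - 2)(s + 8) = 0.

s = 1, 2, -8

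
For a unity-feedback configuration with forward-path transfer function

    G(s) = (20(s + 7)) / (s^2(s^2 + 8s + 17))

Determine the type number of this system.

Type 2

The denominator has 2 factors of s at the origin (free integrators), so this is a Type 2 system.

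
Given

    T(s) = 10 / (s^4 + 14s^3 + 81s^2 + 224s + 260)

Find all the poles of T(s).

s = -4 ± 2j, -3 ± 2j

The poles are the roots of the denominator s^4 + 14s^3 + 81s^2 + 224s + 260 = 0.
No real roots exist; factor into two real quadratics: (s^2 + 8s + 20)(s^2 + 6s + 13) = 0.
Each quadratic gives a conjugate pair via the quadratic formula.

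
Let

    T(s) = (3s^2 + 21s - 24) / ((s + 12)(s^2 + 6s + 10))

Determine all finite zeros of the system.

s = -8, 1

Set the numerator to zero: 3s^2 + 21s - 24 = 0, i.e. 3·(s^2 + 7s - 8) = 0.
Factoring: (s + 8)(s - 1) = 0.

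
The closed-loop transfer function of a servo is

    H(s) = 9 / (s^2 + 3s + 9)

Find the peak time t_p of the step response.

t_p ≈ 1.209 s

Comparing s^2 + 3s + 9 to s^2 + 2ζωₙs + ωₙ²: ωₙ = 3 rad/s and ζ = 3/(2·3) = 0.5.
ζωₙ = 3/2 = 1.5, so ω_d = ωₙ√(1−ζ²) = √(ωₙ² − (ζωₙ)²) = √(9 − 1.5²) = √6.75 ≈ 2.598 rad/s.
t_p = π/ω_d = π/2.598 ≈ 1.209 s.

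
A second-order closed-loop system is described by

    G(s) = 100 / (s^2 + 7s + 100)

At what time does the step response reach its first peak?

t_p ≈ 0.3354 s

Comparing s^2 + 7s + 100 to s^2 + 2ζωₙs + ωₙ²: ωₙ = 10 rad/s and ζ = 7/(2·10) = 0.35.
ζωₙ = 7/2 = 3.5, so ω_d = ωₙ√(1−ζ²) = √(ωₙ² − (ζωₙ)²) = √(100 − 3.5²) = √87.75 ≈ 9.367 rad/s.
t_p = π/ω_d = π/9.367 ≈ 0.3354 s.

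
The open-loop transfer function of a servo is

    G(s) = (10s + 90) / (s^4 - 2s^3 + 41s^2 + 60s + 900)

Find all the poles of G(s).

s = 3 + 6j, 3 - 6j, -2 + 4j, -2 - 4j

The poles are the roots of the denominator s^4 - 2s^3 + 41s^2 + 60s + 900 = 0.
No real roots exist; factor into two real quadratics: (s^2 - 6s + 45)(s^2 + 4s + 20) = 0.
Each quadratic gives a conjugate pair via the quadratic formula.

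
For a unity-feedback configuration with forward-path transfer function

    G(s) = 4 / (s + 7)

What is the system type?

Type 0

The denominator has no factor of s at the origin — no free integrator — so this is a Type 0 system.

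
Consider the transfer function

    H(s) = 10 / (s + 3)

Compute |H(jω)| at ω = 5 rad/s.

|H(j5)| ≈ 1.715

Substitute s = j5: numerator = 10, denominator = 3 + j5.
|H(j5)| = |10| / |3 + j5| = 10 / 5.8310 ≈ 1.715.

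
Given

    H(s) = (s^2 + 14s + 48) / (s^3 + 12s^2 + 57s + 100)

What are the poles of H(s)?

s = -4 + 3j, -4 - 3j, -4

The poles are the roots of the denominator s^3 + 12s^2 + 57s + 100 = 0.
Trying s = -4: the polynomial evaluates to 0, so (s + 4) is a factor.
Dividing out leaves s^2 + 8s + 25 = 0.
The quadratic formula then gives s = -4 ± 3j.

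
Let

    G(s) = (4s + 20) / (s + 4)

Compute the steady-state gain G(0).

Set s = 0: G(0) = (20) / (4) = 5.

G(0) = 5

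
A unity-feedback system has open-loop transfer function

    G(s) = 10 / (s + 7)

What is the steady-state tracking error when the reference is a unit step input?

e_ss = 0.4118

G(s) has no poles at the origin.
This is a Type 0 system. Kp = lim_{s→0} G(s) = 10/7.
e_ss = 1/(1 + Kp) = 1/(1 + 10/7) = 7/17 ≈ 0.4118.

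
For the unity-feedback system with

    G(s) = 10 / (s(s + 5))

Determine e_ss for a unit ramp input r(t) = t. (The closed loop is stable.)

G(s) has one pole at the origin.
This is a Type 1 system. Kv = lim_{s→0} s·G(s) = 10/5 = 2.
e_ss = 1/Kv = 1/(2) = 1/2 ≈ 0.5000.

e_ss = 0.5000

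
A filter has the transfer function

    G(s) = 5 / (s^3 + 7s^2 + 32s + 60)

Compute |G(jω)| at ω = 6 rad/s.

|G(j6)| ≈ 0.02584

Substitute s = j6: numerator = 5, denominator = -192 - j24.
|G(j6)| = |5| / |-192 - j24| = 5 / 193.49 ≈ 0.02584.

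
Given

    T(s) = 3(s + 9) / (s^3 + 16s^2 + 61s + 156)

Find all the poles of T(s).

s = -2 + 3j, -2 - 3j, -12

The poles are the roots of the denominator s^3 + 16s^2 + 61s + 156 = 0.
Trying s = -12: the polynomial evaluates to 0, so (s + 12) is a factor.
Dividing out leaves s^2 + 4s + 13 = 0.
The quadratic formula then gives s = -2 ± 3j.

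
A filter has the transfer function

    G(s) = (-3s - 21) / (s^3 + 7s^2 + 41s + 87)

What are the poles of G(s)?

The poles are the roots of the denominator s^3 + 7s^2 + 41s + 87 = 0.
Trying s = -3: the polynomial evaluates to 0, so (s + 3) is a factor.
Dividing out leaves s^2 + 4s + 29 = 0.
The quadratic formula then gives s = -2 ± 5j.

s = -3, -2 + 5j, -2 - 5j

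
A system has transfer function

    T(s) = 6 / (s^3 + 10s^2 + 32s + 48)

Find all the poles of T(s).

s = -2 + 2j, -2 - 2j, -6

The poles are the roots of the denominator s^3 + 10s^2 + 32s + 48 = 0.
Trying s = -6: the polynomial evaluates to 0, so (s + 6) is a factor.
Dividing out leaves s^2 + 4s + 8 = 0.
The quadratic formula then gives s = -2 ± 2j.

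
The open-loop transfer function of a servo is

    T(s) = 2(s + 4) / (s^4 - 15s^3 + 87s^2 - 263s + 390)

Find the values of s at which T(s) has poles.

s = 2 + 3j, 2 - 3j, 6, 5

The poles are the roots of the denominator s^4 - 15s^3 + 87s^2 - 263s + 390 = 0.
Trying s = 6: the polynomial evaluates to 0, so (s - 6) is a factor.
Dividing out leaves s^3 - 9s^2 + 33s - 65 = 0.
This factors further as (s^2 - 4s + 13)(s - 5) = 0.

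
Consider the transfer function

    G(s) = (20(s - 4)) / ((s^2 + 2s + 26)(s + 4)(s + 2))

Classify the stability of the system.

stable

The poles can be read from the denominator factors: s = -1 + 5j, -1 - 5j, -4, -2.
Since all poles lie strictly in the left half-plane, the system is stable.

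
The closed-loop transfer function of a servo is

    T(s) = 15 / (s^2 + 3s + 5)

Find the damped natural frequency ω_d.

Comparing s^2 + 3s + 5 to s^2 + 2ζωₙs + ωₙ²: ωₙ = √5 ≈ 2.236 rad/s and ζ = 3/(2·√5) ≈ 0.6708.
ζωₙ = 3/2 = 1.5, so ω_d = ωₙ√(1−ζ²) = √(ωₙ² − (ζωₙ)²) = √(5 − 1.5²) = √2.75 ≈ 1.658 rad/s.

ω_d ≈ 1.658 rad/s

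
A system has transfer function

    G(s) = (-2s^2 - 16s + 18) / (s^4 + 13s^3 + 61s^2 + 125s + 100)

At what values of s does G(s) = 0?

s = -9, 1

Set the numerator to zero: -2s^2 - 16s + 18 = 0, i.e. -2·(s^2 + 8s - 9) = 0.
Factoring: (s + 9)(s - 1) = 0.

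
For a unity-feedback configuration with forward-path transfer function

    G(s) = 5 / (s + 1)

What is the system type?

The denominator has no factor of s at the origin — no free integrator — so this is a Type 0 system.

Type 0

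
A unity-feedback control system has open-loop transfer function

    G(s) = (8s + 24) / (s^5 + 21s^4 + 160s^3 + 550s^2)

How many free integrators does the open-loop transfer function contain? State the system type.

Type 2

Factor s from the denominator: s^5 + 21s^4 + 160s^3 + 550s^2 = s^2·(s^3 + 21s^2 + 160s + 550).
There are 2 poles at the origin, so the system is Type 2.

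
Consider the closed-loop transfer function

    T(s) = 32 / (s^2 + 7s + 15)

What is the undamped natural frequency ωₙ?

ωₙ ≈ 3.873 rad/s

Compare the denominator to the standard form s^2 + 2ζωₙs + ωₙ².
ωₙ² = 15, so ωₙ = √15 ≈ 3.873 rad/s.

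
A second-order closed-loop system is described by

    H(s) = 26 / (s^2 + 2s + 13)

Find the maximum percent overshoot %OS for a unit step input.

Comparing s^2 + 2s + 13 to s^2 + 2ζωₙs + ωₙ²: ωₙ = √13 ≈ 3.606 rad/s and ζ = 2/(2·√13) ≈ 0.2774.
%OS = 100·exp(−πζ/√(1−ζ²)) = 100·exp(−π·0.2774/√(1−0.2774²)) ≈ 40.4%.

%OS ≈ 40.4%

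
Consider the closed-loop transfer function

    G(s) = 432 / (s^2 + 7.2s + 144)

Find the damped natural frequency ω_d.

ω_d ≈ 11.45 rad/s

Comparing s^2 + 7.2s + 144 to s^2 + 2ζωₙs + ωₙ²: ωₙ = 12 rad/s and ζ = 7.2/(2·12) = 0.3.
ζωₙ = 7.2/2 = 3.6, so ω_d = ωₙ√(1−ζ²) = √(ωₙ² − (ζωₙ)²) = √(144 − 3.6²) = √131.04 ≈ 11.45 rad/s.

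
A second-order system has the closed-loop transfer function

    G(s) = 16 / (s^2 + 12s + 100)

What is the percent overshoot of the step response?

Comparing s^2 + 12s + 100 to s^2 + 2ζωₙs + ωₙ²: ωₙ = 10 rad/s and ζ = 12/(2·10) = 0.6.
%OS = 100·exp(−πζ/√(1−ζ²)) = 100·exp(−π·0.6/√(1−0.6²)) ≈ 9.48%.

%OS ≈ 9.48%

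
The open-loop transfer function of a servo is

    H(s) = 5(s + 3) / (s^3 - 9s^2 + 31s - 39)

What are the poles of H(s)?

The poles are the roots of the denominator s^3 - 9s^2 + 31s - 39 = 0.
Trying s = 3: the polynomial evaluates to 0, so (s - 3) is a factor.
Dividing out leaves s^2 - 6s + 13 = 0.
The quadratic formula then gives s = 3 ± 2j.

s = 3 + 2j, 3 - 2j, 3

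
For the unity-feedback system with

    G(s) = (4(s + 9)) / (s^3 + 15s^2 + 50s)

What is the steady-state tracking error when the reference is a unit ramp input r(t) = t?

G(s) has one pole at the origin.
This is a Type 1 system. Kv = lim_{s→0} s·G(s) = 36/50 = 18/25.
e_ss = 1/Kv = 1/(18/25) = 25/18 ≈ 1.389.

e_ss = 1.389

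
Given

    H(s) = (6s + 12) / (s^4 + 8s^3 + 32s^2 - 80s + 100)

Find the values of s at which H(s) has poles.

The poles are the roots of the denominator s^4 + 8s^3 + 32s^2 - 80s + 100 = 0.
No real roots exist; factor into two real quadratics: (s^2 - 2s + 2)(s^2 + 10s + 50) = 0.
Each quadratic gives a conjugate pair via the quadratic formula.

s = 1 + j, 1 - j, -5 + 5j, -5 - 5j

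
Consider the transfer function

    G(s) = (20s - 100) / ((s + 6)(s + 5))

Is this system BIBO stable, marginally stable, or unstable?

The poles can be read from the denominator factors: s = -6, -5.
Since all poles lie strictly in the left half-plane, the system is stable.

stable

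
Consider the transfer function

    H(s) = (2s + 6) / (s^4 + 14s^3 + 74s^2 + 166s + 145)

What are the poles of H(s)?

s = -5 + 2j, -5 - 2j, -2 + j, -2 - j

The poles are the roots of the denominator s^4 + 14s^3 + 74s^2 + 166s + 145 = 0.
No real roots exist; factor into two real quadratics: (s^2 + 10s + 29)(s^2 + 4s + 5) = 0.
Each quadratic gives a conjugate pair via the quadratic formula.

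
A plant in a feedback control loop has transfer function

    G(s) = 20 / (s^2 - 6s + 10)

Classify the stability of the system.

The denominator s^2 - 6s + 10 factors as (s^2 - 6s + 10), giving poles at s = 3 + j, 3 - j.
Since the pole(s) at s = 3 ± j lie in the right half-plane, the system is unstable.

unstable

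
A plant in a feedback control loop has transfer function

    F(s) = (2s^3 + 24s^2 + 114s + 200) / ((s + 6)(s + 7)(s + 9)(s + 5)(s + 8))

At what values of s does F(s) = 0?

Set the numerator to zero: 2s^3 + 24s^2 + 114s + 200 = 0, i.e. 2·(s^3 + 12s^2 + 57s + 100) = 0.
Factoring: (s^2 + 8s + 25)(s + 4) = 0.

s = -4 + 3j, -4 - 3j, -4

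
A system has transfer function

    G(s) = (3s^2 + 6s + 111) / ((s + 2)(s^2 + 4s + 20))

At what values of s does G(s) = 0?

s = -1 ± 6j

Set the numerator to zero: 3s^2 + 6s + 111 = 0, i.e. 3·(s^2 + 2s + 37) = 0.
Factoring: (s^2 + 2s + 37) = 0.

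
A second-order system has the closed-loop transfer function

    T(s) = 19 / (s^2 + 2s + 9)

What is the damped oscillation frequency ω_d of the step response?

ω_d ≈ 2.828 rad/s

Comparing s^2 + 2s + 9 to s^2 + 2ζωₙs + ωₙ²: ωₙ = 3 rad/s and ζ = 2/(2·3) ≈ 0.3333.
ζωₙ = 2/2 = 1, so ω_d = ωₙ√(1−ζ²) = √(ωₙ² − (ζωₙ)²) = √(9 − 1²) = √8 ≈ 2.828 rad/s.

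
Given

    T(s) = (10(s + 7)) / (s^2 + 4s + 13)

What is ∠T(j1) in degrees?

∠T(j1) ≈ -10.30°

At s = j1: numerator = 70 + j10, denominator = 12 + j4.
∠T = ∠num − ∠den = 8.1301° − (18.435°) = -10.30°.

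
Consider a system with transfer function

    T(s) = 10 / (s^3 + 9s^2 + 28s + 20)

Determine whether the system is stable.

stable

The denominator s^3 + 9s^2 + 28s + 20 factors as (s^2 + 8s + 20)(s + 1), giving poles at s = -4 ± 2j, -1.
Since all poles lie strictly in the left half-plane, the system is stable.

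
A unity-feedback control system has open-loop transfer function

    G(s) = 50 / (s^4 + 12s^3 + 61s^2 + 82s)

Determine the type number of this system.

Factor s from the denominator: s^4 + 12s^3 + 61s^2 + 82s = s·(s^3 + 12s^2 + 61s + 82).
There is 1 pole at the origin, so the system is Type 1.

Type 1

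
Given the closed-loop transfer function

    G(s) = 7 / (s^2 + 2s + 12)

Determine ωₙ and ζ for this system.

ωₙ ≈ 3.464 rad/s, ζ ≈ 0.2887

Compare the denominator to the standard form s^2 + 2ζωₙs + ωₙ².
ωₙ² = 12, so ωₙ = √12 ≈ 3.464 rad/s.
2ζωₙ = 2, so ζ = 2/(2·√12) ≈ 0.2887.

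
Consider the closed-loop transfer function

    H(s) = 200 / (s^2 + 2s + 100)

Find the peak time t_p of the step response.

t_p ≈ 0.3157 s

Comparing s^2 + 2s + 100 to s^2 + 2ζωₙs + ωₙ²: ωₙ = 10 rad/s and ζ = 2/(2·10) = 0.1.
ζωₙ = 2/2 = 1, so ω_d = ωₙ√(1−ζ²) = √(ωₙ² − (ζωₙ)²) = √(100 − 1²) = √99 ≈ 9.950 rad/s.
t_p = π/ω_d = π/9.950 ≈ 0.3157 s.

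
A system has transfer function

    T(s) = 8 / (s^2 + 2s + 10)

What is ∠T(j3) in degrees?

∠T(j3) ≈ -80.54°

At s = j3: numerator = 8, denominator = 1 + j6.
∠T = ∠num − ∠den = 0° − (80.538°) = -80.54°.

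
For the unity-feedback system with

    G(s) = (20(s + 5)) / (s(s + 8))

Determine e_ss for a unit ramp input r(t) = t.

G(s) has one pole at the origin.
This is a Type 1 system. Kv = lim_{s→0} s·G(s) = 100/8 = 25/2.
e_ss = 1/Kv = 1/(25/2) = 2/25 ≈ 0.08000.

e_ss = 0.08000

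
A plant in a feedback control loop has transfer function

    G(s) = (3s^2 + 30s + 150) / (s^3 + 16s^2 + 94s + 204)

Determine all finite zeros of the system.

s = -5 + 5j, -5 - 5j

Set the numerator to zero: 3s^2 + 30s + 150 = 0, i.e. 3·(s^2 + 10s + 50) = 0.
Factoring: (s^2 + 10s + 50) = 0.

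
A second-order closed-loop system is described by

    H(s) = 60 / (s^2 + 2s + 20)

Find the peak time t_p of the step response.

t_p ≈ 0.7207 s

Comparing s^2 + 2s + 20 to s^2 + 2ζωₙs + ωₙ²: ωₙ = √20 ≈ 4.472 rad/s and ζ = 2/(2·√20) ≈ 0.2236.
ζωₙ = 2/2 = 1, so ω_d = ωₙ√(1−ζ²) = √(ωₙ² − (ζωₙ)²) = √(20 − 1²) = √19 ≈ 4.359 rad/s.
t_p = π/ω_d = π/4.359 ≈ 0.7207 s.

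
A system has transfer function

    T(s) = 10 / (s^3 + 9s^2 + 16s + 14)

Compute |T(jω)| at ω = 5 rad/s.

Substitute s = j5: numerator = 10, denominator = -211 - j45.
|T(j5)| = |10| / |-211 - j45| = 10 / 215.75 ≈ 0.04635.

|T(j5)| ≈ 0.04635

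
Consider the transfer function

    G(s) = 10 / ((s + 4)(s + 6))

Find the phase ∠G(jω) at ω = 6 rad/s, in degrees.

∠G(j6) ≈ -101.3°

At s = j6: numerator = 10, denominator = -12 + j60.
∠G = ∠num − ∠den = 0° − (101.31°) = -101.3°.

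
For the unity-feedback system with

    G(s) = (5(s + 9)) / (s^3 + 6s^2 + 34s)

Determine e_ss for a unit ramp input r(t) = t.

e_ss = 0.7556

G(s) has one pole at the origin.
This is a Type 1 system. Kv = lim_{s→0} s·G(s) = 45/34.
e_ss = 1/Kv = 1/(45/34) = 34/45 ≈ 0.7556.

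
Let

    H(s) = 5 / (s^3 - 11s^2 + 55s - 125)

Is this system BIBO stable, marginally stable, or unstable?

unstable

The denominator s^3 - 11s^2 + 55s - 125 factors as (s^2 - 6s + 25)(s - 5), giving poles at s = 3 + 4j, 3 - 4j, 5.
Since the pole(s) at s = 3 + 4j, 3 - 4j, 5 lie in the right half-plane, the system is unstable.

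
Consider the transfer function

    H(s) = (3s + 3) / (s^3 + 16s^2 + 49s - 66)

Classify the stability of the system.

unstable

The denominator s^3 + 16s^2 + 49s - 66 factors as (s + 6)(s - 1)(s + 11), giving poles at s = -6, 1, -11.
Since the pole(s) at s = 1 lie in the right half-plane, the system is unstable.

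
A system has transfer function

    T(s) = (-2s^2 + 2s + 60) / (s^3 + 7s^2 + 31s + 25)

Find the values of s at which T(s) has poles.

The poles are the roots of the denominator s^3 + 7s^2 + 31s + 25 = 0.
Trying s = -1: the polynomial evaluates to 0, so (s + 1) is a factor.
Dividing out leaves s^2 + 6s + 25 = 0.
The quadratic formula then gives s = -3 ± 4j.

s = -3 ± 4j, -1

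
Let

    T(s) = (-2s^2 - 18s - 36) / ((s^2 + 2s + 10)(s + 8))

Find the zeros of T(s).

Set the numerator to zero: -2s^2 - 18s - 36 = 0, i.e. -2·(s^2 + 9s + 18) = 0.
Factoring: (s + 3)(s + 6) = 0.

s = -3, -6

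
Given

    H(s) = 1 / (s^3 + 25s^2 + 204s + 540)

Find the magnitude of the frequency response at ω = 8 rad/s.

|H(j8)| ≈ 0.0006485

Substitute s = j8: numerator = 1, denominator = -1060 + j1120.
|H(j8)| = |1| / |-1060 + j1120| = 1 / 1542.1 ≈ 0.0006485.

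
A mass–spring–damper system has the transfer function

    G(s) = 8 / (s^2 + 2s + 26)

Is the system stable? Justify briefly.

stable

The poles can be read from the denominator factors: s = -1 + 5j, -1 - 5j.
Since all poles lie strictly in the left half-plane, the system is stable.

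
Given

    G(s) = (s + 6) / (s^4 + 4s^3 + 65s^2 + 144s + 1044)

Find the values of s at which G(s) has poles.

The poles are the roots of the denominator s^4 + 4s^3 + 65s^2 + 144s + 1044 = 0.
No real roots exist; factor into two real quadratics: (s^2 + 36)(s^2 + 4s + 29) = 0.
Each quadratic gives a conjugate pair via the quadratic formula.

s = 6j, -6j, -2 + 5j, -2 - 5j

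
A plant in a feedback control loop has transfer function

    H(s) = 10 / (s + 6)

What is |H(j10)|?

|H(j10)| ≈ 0.8575

Substitute s = j10: numerator = 10, denominator = 6 + j10.
|H(j10)| = |10| / |6 + j10| = 10 / 11.662 ≈ 0.8575.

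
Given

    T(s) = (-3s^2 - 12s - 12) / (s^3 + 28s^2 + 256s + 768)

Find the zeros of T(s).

s = -2, -2

Set the numerator to zero: -3s^2 - 12s - 12 = 0, i.e. -3·(s^2 + 4s + 4) = 0.
Factoring: (s + 2)^2 = 0.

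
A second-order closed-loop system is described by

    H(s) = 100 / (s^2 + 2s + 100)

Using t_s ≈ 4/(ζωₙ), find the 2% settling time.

t_s ≈ 4 s

Comparing s^2 + 2s + 100 to s^2 + 2ζωₙs + ωₙ²: ωₙ = 10 rad/s and ζ = 2/(2·10) = 0.1.
ζωₙ = 2/2 = 1, so t_s ≈ 4/(ζωₙ) = 4/1 = 4 s.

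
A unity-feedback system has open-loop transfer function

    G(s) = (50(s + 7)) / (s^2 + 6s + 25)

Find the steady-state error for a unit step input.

G(s) has no poles at the origin.
This is a Type 0 system. Kp = lim_{s→0} G(s) = 350/25 = 14.
e_ss = 1/(1 + Kp) = 1/(1 + 14) = 1/15 ≈ 0.06667.

e_ss = 0.06667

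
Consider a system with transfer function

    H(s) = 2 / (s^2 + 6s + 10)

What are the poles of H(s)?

The poles are the roots of the denominator s^2 + 6s + 10 = 0.
Using the quadratic formula: s = (-6 ± √(-4))/2 = -3 ± 1j.

s = -3 ± j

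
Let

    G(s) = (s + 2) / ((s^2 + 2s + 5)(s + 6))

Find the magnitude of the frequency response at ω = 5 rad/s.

|G(j5)| ≈ 0.03084

Substitute s = j5: numerator = 2 + j5, denominator = -170 - j40.
|G(j5)| = |2 + j5| / |-170 - j40| = 5.3852 / 174.64 ≈ 0.03084.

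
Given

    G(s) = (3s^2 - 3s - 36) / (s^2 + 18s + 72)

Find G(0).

G(0) = -1/2 ≈ -0.5000

Set s = 0: G(0) = (-36) / (72) = -1/2.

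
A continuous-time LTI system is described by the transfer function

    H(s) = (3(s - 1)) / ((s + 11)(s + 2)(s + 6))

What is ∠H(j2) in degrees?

∠H(j2) ≈ 42.83°

At s = j2: numerator = -3 + j6, denominator = 56 + j192.
∠H = ∠num − ∠den = 116.57° − (73.740°) = 42.83°.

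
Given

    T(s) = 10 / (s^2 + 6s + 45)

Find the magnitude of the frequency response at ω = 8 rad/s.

Substitute s = j8: numerator = 10, denominator = -19 + j48.
|T(j8)| = |10| / |-19 + j48| = 10 / 51.624 ≈ 0.1937.

|T(j8)| ≈ 0.1937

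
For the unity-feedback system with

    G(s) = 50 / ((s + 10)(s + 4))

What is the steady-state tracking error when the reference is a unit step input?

e_ss = 0.4444

G(s) has no poles at the origin.
This is a Type 0 system. Kp = lim_{s→0} G(s) = 50/40 = 5/4.
e_ss = 1/(1 + Kp) = 1/(1 + 5/4) = 4/9 ≈ 0.4444.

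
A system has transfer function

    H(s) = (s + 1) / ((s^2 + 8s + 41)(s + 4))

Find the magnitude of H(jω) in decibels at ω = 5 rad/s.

|H(j5)|_dB ≈ -34.7 dB

Substitute s = j5: numerator = 1 + j5, denominator = -136 + j240.
|H(j5)| = |1 + j5| / |-136 + j240| = 5.0990 / 275.86 ≈ 0.01848.
In decibels: 20·log₁₀(0.01848) ≈ -34.7 dB.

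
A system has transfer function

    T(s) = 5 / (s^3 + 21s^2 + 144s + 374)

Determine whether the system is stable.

The denominator s^3 + 21s^2 + 144s + 374 factors as (s^2 + 10s + 34)(s + 11), giving poles at s = -5 ± 3j, -11.
Since all poles lie strictly in the left half-plane, the system is stable.

stable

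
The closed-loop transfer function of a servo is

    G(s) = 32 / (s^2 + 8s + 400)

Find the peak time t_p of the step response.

Comparing s^2 + 8s + 400 to s^2 + 2ζωₙs + ωₙ²: ωₙ = 20 rad/s and ζ = 8/(2·20) = 0.2.
ζωₙ = 8/2 = 4, so ω_d = ωₙ√(1−ζ²) = √(ωₙ² − (ζωₙ)²) = √(400 − 4²) = √384 ≈ 19.60 rad/s.
t_p = π/ω_d = π/19.60 ≈ 0.1603 s.

t_p ≈ 0.1603 s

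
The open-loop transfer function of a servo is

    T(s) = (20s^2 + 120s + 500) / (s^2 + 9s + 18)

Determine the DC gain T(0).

Set s = 0: T(0) = (500) / (18) = 250/9.

T(0) = 250/9 ≈ 27.78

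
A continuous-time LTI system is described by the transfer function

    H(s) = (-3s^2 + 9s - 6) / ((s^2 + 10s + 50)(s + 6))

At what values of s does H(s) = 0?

Set the numerator to zero: -3s^2 + 9s - 6 = 0, i.e. -3·(s^2 - 3s + 2) = 0.
Factoring: (s - 2)(s - 1) = 0.

s = 2, 1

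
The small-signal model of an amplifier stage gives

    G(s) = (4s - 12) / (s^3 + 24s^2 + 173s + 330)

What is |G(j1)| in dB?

|G(j1)|_dB ≈ -28.9 dB

Substitute s = j1: numerator = -12 + j4, denominator = 306 + j172.
|G(j1)| = |-12 + j4| / |306 + j172| = 12.649 / 351.03 ≈ 0.03603.
In decibels: 20·log₁₀(0.03603) ≈ -28.9 dB.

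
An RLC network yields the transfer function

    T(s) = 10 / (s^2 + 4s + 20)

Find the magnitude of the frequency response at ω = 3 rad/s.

Substitute s = j3: numerator = 10, denominator = 11 + j12.
|T(j3)| = |10| / |11 + j12| = 10 / 16.279 ≈ 0.6143.

|T(j3)| ≈ 0.6143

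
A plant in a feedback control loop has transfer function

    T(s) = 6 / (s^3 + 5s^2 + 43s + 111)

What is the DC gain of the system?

Set s = 0: T(0) = (6) / (111) = 2/37.

T(0) = 2/37 ≈ 0.05405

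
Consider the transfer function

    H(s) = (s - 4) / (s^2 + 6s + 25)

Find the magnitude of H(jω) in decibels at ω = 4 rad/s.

Substitute s = j4: numerator = -4 + j4, denominator = 9 + j24.
|H(j4)| = |-4 + j4| / |9 + j24| = 5.6569 / 25.632 ≈ 0.2207.
In decibels: 20·log₁₀(0.2207) ≈ -13.1 dB.

|H(j4)|_dB ≈ -13.1 dB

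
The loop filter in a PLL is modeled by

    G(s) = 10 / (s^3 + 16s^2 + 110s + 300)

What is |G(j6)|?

|G(j6)| ≈ 0.01913

Substitute s = j6: numerator = 10, denominator = -276 + j444.
|G(j6)| = |10| / |-276 + j444| = 10 / 522.79 ≈ 0.01913.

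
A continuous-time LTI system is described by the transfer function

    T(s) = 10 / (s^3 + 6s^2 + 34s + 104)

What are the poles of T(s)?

The poles are the roots of the denominator s^3 + 6s^2 + 34s + 104 = 0.
Trying s = -4: the polynomial evaluates to 0, so (s + 4) is a factor.
Dividing out leaves s^2 + 2s + 26 = 0.
The quadratic formula then gives s = -1 ± 5j.

s = -1 ± 5j, -4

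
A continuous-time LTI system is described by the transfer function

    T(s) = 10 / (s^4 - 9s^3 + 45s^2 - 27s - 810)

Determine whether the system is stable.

unstable

The denominator s^4 - 9s^3 + 45s^2 - 27s - 810 factors as (s^2 - 6s + 45)(s - 6)(s + 3), giving poles at s = 3 ± 6j, 6, -3.
Since the pole(s) at s = 3 ± 6j, 6 lie in the right half-plane, the system is unstable.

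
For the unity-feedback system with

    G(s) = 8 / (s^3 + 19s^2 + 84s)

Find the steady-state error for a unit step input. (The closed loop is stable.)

G(s) has one pole at the origin.
This is a Type 1 system; for a step input the steady-state error is zero.

e_ss = 0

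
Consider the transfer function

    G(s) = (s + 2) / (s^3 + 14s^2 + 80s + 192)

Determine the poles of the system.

s = -4 + 4j, -4 - 4j, -6

The poles are the roots of the denominator s^3 + 14s^2 + 80s + 192 = 0.
Trying s = -6: the polynomial evaluates to 0, so (s + 6) is a factor.
Dividing out leaves s^2 + 8s + 32 = 0.
The quadratic formula then gives s = -4 ± 4j.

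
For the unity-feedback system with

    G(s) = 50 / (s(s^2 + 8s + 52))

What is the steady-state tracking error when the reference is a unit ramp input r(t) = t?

e_ss = 1.040

G(s) has one pole at the origin.
This is a Type 1 system. Kv = lim_{s→0} s·G(s) = 50/52 = 25/26.
e_ss = 1/Kv = 1/(25/26) = 26/25 ≈ 1.040.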